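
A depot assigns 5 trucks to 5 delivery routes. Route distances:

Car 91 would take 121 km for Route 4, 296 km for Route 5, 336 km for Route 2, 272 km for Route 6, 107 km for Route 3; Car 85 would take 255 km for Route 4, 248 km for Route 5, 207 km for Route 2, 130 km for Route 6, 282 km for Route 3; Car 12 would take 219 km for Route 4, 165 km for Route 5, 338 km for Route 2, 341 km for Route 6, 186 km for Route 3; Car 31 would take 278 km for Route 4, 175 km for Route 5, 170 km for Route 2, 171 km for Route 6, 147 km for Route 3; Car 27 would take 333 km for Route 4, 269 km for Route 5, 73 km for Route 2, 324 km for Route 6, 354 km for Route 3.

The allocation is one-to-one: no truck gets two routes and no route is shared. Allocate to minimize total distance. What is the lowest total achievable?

Optimal: Car 91→Route 4 (121 km), Car 85→Route 6 (130 km), Car 12→Route 5 (165 km), Car 31→Route 3 (147 km), Car 27→Route 2 (73 km) — total 121+130+165+147+73 = 636 km.
Row-greedy (each truck in turn takes its cheapest remaining route) gives 905 km, worse by 269.
Next-best assignment: Car 91→Route 4, Car 85→Route 6, Car 12→Route 3, Car 31→Route 5, Car 27→Route 2 = 685 km.
No other one-to-one assignment undercuts 636 km.

Min total: 636 km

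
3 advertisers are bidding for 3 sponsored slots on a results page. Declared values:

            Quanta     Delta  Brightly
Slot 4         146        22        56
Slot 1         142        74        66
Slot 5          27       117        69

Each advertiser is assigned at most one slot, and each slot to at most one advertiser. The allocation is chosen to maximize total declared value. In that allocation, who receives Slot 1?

Brightly receives Slot 1.

Treat this as an assignment problem: match each advertiser to one slot.
Optimal: Quanta→Slot 4 ($146), Delta→Slot 5 ($117), Brightly→Slot 1 ($66) — total 146+117+66 = $329.
Column-greedy (each slot in turn goes to its best remaining advertiser) gives $289, worse by 40.
No other one-to-one assignment exceeds $329.
Brightly's own top slot is Slot 5 ($69), but forcing Brightly→Slot 5 and reassigning the rest optimally gives only $289 — worse by 40.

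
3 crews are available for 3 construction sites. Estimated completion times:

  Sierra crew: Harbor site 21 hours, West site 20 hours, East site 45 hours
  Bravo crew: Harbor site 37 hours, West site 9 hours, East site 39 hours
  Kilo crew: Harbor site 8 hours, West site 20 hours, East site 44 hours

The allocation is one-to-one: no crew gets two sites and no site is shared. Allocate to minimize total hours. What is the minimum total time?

Optimal: Sierra crew→East site (45 hours), Bravo crew→West site (9 hours), Kilo crew→Harbor site (8 hours) — total 45+9+8 = 62 hours.
Row-greedy (each crew in turn takes its cheapest remaining site) gives 101 hours, worse by 39.
Next-best assignment: Sierra crew→West site, Bravo crew→East site, Kilo crew→Harbor site = 67 hours.

Minimum total: 62 hours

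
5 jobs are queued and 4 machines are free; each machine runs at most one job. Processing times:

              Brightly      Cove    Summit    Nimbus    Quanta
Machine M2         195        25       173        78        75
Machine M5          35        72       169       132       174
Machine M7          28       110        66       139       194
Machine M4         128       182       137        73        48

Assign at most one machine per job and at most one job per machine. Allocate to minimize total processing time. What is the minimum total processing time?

Optimal: Cove→Machine M2 (25 min), Brightly→Machine M5 (35 min), Summit→Machine M7 (66 min), Quanta→Machine M4 (48 min) — total 25+35+66+48 = 174 min.
Min-entry greedy (repeatedly take the single cheapest remaining cell) gives 233 min, worse by 59.

Min total: 174 min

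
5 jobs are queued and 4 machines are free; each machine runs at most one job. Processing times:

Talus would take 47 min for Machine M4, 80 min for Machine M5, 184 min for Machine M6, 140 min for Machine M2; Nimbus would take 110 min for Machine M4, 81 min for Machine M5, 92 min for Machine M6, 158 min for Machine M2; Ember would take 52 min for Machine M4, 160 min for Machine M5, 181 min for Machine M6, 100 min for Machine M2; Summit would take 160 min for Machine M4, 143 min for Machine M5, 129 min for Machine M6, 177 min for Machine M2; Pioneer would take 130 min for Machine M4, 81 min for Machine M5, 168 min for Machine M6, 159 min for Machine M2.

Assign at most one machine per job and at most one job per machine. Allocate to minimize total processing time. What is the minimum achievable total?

Optimal: Talus→Machine M4 (47 min), Pioneer→Machine M5 (81 min), Nimbus→Machine M6 (92 min), Ember→Machine M2 (100 min) — total 47+81+92+100 = 320 min.
Column-greedy (each machine in turn goes to its cheapest remaining job) gives 357 min, worse by 37.

Minimum total: 320 min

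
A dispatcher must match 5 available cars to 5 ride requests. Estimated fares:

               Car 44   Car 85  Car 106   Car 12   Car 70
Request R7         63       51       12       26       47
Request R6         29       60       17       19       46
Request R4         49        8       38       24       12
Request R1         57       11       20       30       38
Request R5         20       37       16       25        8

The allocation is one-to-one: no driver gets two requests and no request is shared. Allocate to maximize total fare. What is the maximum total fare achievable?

Max total: $227

This is a one-to-one assignment (maximum-weight bipartite matching).
Optimal: Car 44→Request R1 ($57), Car 85→Request R6 ($60), Car 106→Request R4 ($38), Car 12→Request R5 ($25), Car 70→Request R7 ($47) — total 57+60+38+25+47 = $227.
Row-greedy (each driver in turn takes its best remaining request) gives $199, worse by 28.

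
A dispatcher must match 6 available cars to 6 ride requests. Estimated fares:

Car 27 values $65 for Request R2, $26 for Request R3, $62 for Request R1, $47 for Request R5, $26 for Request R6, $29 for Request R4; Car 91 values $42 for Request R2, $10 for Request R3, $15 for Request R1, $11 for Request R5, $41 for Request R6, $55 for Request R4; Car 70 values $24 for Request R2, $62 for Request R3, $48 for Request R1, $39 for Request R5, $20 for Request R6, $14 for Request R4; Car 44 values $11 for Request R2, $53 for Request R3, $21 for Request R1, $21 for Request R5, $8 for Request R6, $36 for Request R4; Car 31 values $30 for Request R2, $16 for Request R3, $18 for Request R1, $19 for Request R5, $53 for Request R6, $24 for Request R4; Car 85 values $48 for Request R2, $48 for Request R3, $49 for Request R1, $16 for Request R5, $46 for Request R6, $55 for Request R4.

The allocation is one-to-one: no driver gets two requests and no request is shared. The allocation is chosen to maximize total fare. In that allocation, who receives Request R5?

Optimal: Car 27→Request R2 ($65), Car 91→Request R4 ($55), Car 70→Request R5 ($39), Car 44→Request R3 ($53), Car 31→Request R6 ($53), Car 85→Request R1 ($49) — total 65+55+39+53+53+49 = $314.
Column-greedy (each request in turn goes to its best remaining driver) gives $305, worse by 9.
Next-best assignment: Car 27→Request R1, Car 91→Request R4, Car 70→Request R5, Car 44→Request R3, Car 31→Request R6, Car 85→Request R2 = $310.
Swapping Car 85↔Car 91 (Car 85→Request R4 $55, Car 91→Request R1 $15) loses 34.
Car 70's own top request is Request R3 ($62), but forcing Car 70→Request R3 and reassigning the rest optimally gives only $305 — worse by 9.

Car 70 receives Request R5.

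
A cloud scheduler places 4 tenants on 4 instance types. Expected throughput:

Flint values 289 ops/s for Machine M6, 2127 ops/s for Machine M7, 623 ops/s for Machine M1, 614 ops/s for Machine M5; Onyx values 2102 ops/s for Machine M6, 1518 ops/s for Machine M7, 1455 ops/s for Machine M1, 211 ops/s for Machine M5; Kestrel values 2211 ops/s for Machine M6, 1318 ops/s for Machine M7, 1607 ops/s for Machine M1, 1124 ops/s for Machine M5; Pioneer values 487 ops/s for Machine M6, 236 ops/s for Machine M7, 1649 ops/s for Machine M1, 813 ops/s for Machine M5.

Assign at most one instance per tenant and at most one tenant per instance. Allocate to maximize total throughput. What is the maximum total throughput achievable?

This is a one-to-one assignment (maximum-weight bipartite matching).
Optimal: Flint→Machine M7 (2127 ops/s), Onyx→Machine M6 (2102 ops/s), Kestrel→Machine M5 (1124 ops/s), Pioneer→Machine M1 (1649 ops/s) — total 2127+2102+1124+1649 = 7002 ops/s.
Row-greedy (each tenant in turn takes its best remaining instance) gives 6649 ops/s, worse by 353.
Next-best assignment: Flint→Machine M7, Onyx→Machine M6, Kestrel→Machine M1, Pioneer→Machine M5 = 6649 ops/s.
Swapping Flint↔Kestrel (Flint→Machine M5 614 ops/s, Kestrel→Machine M7 1318 ops/s) loses 1319.

Maximum total: 7002 ops/s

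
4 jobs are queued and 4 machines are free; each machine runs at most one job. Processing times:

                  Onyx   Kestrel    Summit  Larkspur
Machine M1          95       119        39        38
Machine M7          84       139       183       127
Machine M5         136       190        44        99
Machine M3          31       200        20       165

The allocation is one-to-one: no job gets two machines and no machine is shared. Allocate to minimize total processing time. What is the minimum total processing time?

This is the linear assignment problem.
Optimal: Onyx→Machine M3 (31 min), Kestrel→Machine M7 (139 min), Summit→Machine M5 (44 min), Larkspur→Machine M1 (38 min) — total 31+139+44+38 = 252 min.
Swapping Kestrel↔Larkspur (Kestrel→Machine M1 119 min, Larkspur→Machine M7 127 min) adds 69.

Minimum total: 252 min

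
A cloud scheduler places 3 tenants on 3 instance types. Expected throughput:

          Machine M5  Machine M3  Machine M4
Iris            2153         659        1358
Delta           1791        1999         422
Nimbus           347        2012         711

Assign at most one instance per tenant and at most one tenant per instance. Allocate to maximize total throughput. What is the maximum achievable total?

Max total: 5161 ops/s

Optimal: Iris→Machine M4 (1358 ops/s), Delta→Machine M5 (1791 ops/s), Nimbus→Machine M3 (2012 ops/s) — total 1358+1791+2012 = 5161 ops/s.
No other one-to-one assignment exceeds 5161 ops/s.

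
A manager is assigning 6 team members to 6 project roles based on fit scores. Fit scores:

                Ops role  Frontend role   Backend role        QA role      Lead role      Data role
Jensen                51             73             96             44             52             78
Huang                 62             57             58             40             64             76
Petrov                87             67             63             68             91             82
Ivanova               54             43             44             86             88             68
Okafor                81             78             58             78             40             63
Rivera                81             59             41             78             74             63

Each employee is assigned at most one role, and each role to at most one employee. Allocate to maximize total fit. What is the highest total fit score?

Maximum total: 508 pts

Treat this as an assignment problem: match each employee to one role.
Optimal: Jensen→Backend role (96 pts), Huang→Data role (76 pts), Petrov→Lead role (91 pts), Ivanova→QA role (86 pts), Okafor→Frontend role (78 pts), Rivera→Ops role (81 pts) — total 96+76+91+86+78+81 = 508 pts.
Column-greedy (each role in turn goes to its best remaining employee) gives 497 pts, worse by 11.
Next-best assignment: Jensen→Backend role, Huang→Data role, Petrov→Ops role, Ivanova→Lead role, Okafor→Frontend role, Rivera→QA role = 503 pts.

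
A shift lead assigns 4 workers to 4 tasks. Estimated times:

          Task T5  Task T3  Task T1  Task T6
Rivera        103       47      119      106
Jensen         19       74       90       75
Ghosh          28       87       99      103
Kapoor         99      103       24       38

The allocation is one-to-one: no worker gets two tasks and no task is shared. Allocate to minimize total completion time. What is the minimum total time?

Optimal: Rivera→Task T3 (47 min), Jensen→Task T6 (75 min), Ghosh→Task T5 (28 min), Kapoor→Task T1 (24 min) — total 47+75+28+24 = 174 min.
Column-greedy (each task in turn goes to its cheapest remaining worker) gives 193 min, worse by 19.
Every other assignment is strictly worse.

Min total: 174 min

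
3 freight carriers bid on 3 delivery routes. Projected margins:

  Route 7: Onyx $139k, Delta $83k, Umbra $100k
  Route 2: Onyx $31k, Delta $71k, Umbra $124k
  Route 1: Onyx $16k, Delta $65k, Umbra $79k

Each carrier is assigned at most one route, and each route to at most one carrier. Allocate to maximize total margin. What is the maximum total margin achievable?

Optimal: Onyx→Route 7 ($139k), Delta→Route 1 ($65k), Umbra→Route 2 ($124k) — total 139+65+124 = $328k.
Next-best assignment: Onyx→Route 7, Delta→Route 2, Umbra→Route 1 = $289k.
Swapping Onyx↔Delta (Onyx→Route 1 $16k, Delta→Route 7 $83k) loses 105.
Checked against all permutations: $328k is optimal.

Max total: $328k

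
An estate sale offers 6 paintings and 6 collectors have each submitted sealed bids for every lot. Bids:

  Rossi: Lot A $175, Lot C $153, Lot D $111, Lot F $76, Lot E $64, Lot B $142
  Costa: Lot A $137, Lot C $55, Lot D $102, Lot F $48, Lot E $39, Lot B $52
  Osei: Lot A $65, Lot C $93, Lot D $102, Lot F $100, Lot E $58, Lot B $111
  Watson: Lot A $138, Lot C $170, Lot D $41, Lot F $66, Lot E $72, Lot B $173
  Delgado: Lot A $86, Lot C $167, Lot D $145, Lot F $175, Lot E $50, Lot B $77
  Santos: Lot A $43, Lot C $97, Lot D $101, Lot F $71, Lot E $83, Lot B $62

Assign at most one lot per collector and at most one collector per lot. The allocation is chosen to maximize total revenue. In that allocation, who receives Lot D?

Treat this as an assignment problem: match each collector to one lot.
Optimal: Rossi→Lot C ($153), Costa→Lot A ($137), Osei→Lot D ($102), Watson→Lot B ($173), Delgado→Lot F ($175), Santos→Lot E ($83) — total 153+137+102+173+175+83 = $823.
Max-entry greedy (repeatedly take the single best remaining cell) gives $780, worse by 43.
Next-best assignment: Rossi→Lot A, Costa→Lot D, Osei→Lot B, Watson→Lot C, Delgado→Lot F, Santos→Lot E = $816.
No other one-to-one assignment exceeds $823.
Osei's own top lot is Lot B ($111), but forcing Osei→Lot B and reassigning the rest optimally gives only $816 — worse by 7.

Osei receives Lot D.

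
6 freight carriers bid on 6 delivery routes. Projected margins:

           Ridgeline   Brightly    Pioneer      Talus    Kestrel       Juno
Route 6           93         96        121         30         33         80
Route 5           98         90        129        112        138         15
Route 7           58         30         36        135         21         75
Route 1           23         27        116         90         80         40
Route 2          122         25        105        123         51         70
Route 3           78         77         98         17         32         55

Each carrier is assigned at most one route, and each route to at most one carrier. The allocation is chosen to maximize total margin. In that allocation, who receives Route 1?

This is the linear assignment problem.
Optimal: Ridgeline→Route 2 ($122k), Brightly→Route 3 ($77k), Pioneer→Route 1 ($116k), Talus→Route 7 ($135k), Kestrel→Route 5 ($138k), Juno→Route 6 ($80k) — total 122+77+116+135+138+80 = $668k.
Column-greedy (each route in turn goes to its best remaining carrier) gives $633k, worse by 35.
Next-best assignment: Ridgeline→Route 2, Brightly→Route 6, Pioneer→Route 1, Talus→Route 7, Kestrel→Route 5, Juno→Route 3 = $662k.
Swapping Pioneer↔Kestrel (Pioneer→Route 5 $129k, Kestrel→Route 1 $80k) loses 45.
Checked against all permutations: $668k is optimal.
Pioneer's own top route is Route 5 ($129k), but forcing Pioneer→Route 5 and reassigning the rest optimally gives only $623k — worse by 45.

Pioneer receives Route 1.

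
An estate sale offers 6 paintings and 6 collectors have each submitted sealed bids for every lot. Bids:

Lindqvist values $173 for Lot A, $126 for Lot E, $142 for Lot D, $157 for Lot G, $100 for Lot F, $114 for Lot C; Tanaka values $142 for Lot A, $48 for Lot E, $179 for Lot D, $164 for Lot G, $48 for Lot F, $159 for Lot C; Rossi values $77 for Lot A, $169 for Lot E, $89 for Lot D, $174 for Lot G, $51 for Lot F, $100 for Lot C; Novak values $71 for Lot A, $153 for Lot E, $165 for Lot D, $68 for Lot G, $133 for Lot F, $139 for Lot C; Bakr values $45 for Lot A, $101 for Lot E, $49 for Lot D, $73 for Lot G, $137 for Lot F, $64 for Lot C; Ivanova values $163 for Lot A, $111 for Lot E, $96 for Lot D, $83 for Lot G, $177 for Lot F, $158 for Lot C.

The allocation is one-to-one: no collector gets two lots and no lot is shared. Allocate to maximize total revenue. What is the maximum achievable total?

Maximum total: $974

This is the linear assignment problem.
Optimal: Lindqvist→Lot A ($173), Tanaka→Lot D ($179), Rossi→Lot G ($174), Novak→Lot E ($153), Bakr→Lot F ($137), Ivanova→Lot C ($158) — total 173+179+174+153+137+158 = $974.
Column-greedy (each lot in turn goes to its best remaining collector) gives $880, worse by 94.
Next-best assignment: Lindqvist→Lot A, Tanaka→Lot G, Rossi→Lot E, Novak→Lot D, Bakr→Lot F, Ivanova→Lot C = $966.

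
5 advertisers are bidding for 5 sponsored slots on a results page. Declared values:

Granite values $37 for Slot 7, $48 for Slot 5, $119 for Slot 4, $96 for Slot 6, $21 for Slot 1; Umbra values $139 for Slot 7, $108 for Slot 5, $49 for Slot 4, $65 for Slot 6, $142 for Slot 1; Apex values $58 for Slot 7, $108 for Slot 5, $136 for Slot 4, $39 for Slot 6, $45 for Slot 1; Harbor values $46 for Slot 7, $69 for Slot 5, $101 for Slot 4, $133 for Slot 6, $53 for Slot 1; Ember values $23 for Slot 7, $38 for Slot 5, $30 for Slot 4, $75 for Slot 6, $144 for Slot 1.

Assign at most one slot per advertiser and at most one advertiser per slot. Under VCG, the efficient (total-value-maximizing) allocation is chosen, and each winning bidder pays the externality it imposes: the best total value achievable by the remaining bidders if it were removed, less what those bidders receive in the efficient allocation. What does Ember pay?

Efficient allocation: Granite→Slot 4 ($119), Umbra→Slot 7 ($139), Apex→Slot 5 ($108), Harbor→Slot 6 ($133), Ember→Slot 1 ($144); total welfare W = $643.
Ember receives Slot 1 at value $144, so the others get W − 144 = $499.
Without Ember: best allocation of the remaining 4 bidders over all 5 slots is Granite→Slot 4 ($119), Umbra→Slot 1 ($142), Apex→Slot 5 ($108), Harbor→Slot 6 ($133), total $502.
VCG payment = (others' best without Ember) − (others' welfare with Ember) = 502 − 499 = $3.

Ember pays $3.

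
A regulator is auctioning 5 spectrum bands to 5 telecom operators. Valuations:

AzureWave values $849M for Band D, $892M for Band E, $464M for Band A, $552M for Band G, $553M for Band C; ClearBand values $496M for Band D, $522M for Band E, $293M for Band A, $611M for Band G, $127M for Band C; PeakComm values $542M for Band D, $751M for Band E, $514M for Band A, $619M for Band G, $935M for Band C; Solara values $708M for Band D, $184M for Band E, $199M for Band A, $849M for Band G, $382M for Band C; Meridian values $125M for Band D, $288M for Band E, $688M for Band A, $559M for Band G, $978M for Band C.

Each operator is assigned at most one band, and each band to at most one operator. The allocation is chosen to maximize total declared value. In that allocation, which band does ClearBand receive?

ClearBand receives Band D.

This is the linear assignment problem.
Optimal: AzureWave→Band E ($892M), ClearBand→Band D ($496M), PeakComm→Band C ($935M), Solara→Band G ($849M), Meridian→Band A ($688M) — total 892+496+935+849+688 = $3860M.
Row-greedy (each operator in turn takes its best remaining band) gives $3834M, worse by 26.
Swapping PeakComm↔Solara (PeakComm→Band G $619M, Solara→Band C $382M) loses 783.
ClearBand's own top band is Band G ($611M), but forcing ClearBand→Band G and reassigning the rest optimally gives only $3834M — worse by 26.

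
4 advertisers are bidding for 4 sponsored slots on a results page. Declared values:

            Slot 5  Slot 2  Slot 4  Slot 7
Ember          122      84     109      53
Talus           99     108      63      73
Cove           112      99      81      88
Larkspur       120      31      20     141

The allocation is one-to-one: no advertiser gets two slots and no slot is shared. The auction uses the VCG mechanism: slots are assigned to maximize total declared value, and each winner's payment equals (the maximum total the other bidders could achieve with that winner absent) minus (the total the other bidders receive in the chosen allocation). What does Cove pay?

Cove pays $13.

Efficient allocation: Ember→Slot 4 ($109), Talus→Slot 2 ($108), Cove→Slot 5 ($112), Larkspur→Slot 7 ($141); total welfare W = $470.
Cove receives Slot 5 at value $112, so the others get W − 112 = $358.
Without Cove: best allocation of the remaining 3 bidders over all 4 slots is Ember→Slot 5 ($122), Talus→Slot 2 ($108), Larkspur→Slot 7 ($141), total $371.
VCG payment = (others' best without Cove) − (others' welfare with Cove) = 371 − 358 = $13.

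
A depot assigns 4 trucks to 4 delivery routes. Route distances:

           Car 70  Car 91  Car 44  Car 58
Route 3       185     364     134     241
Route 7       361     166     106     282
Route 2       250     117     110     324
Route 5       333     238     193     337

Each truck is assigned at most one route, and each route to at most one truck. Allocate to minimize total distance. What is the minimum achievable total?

Min total: 745 km

Optimal: Car 70→Route 3 (185 km), Car 91→Route 2 (117 km), Car 44→Route 7 (106 km), Car 58→Route 5 (337 km) — total 185+117+106+337 = 745 km.
Column-greedy (each route in turn goes to its cheapest remaining truck) gives 887 km, worse by 142.
Next-best assignment: Car 70→Route 3, Car 91→Route 2, Car 44→Route 5, Car 58→Route 7 = 777 km.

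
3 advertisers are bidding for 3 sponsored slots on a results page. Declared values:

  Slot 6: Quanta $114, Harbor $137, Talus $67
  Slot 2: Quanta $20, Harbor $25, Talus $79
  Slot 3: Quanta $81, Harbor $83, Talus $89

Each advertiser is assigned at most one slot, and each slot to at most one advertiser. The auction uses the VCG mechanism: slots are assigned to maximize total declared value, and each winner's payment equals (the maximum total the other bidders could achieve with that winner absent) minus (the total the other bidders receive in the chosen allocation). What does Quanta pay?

Quanta pays $10.

Efficient allocation: Quanta→Slot 3 ($81), Harbor→Slot 6 ($137), Talus→Slot 2 ($79); total welfare W = $297.
Quanta receives Slot 3 at value $81, so the others get W − 81 = $216.
Without Quanta: best allocation of the remaining 2 bidders over all 3 slots is Harbor→Slot 6 ($137), Talus→Slot 3 ($89), total $226.
VCG payment = (others' best without Quanta) − (others' welfare with Quanta) = 226 − 216 = $10.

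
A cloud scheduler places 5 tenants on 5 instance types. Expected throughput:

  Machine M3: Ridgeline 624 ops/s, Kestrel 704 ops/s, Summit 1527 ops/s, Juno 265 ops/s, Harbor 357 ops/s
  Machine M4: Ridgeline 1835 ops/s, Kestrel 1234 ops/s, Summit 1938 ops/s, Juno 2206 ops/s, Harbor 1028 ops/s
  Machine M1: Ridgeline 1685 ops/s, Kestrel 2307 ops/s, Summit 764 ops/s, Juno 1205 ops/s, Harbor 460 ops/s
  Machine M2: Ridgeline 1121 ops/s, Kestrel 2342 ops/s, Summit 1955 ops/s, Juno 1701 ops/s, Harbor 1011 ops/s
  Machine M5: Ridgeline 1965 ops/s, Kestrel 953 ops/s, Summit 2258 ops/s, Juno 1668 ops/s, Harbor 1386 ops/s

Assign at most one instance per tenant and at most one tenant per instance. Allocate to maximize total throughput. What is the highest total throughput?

Max total: 9146 ops/s

This is the linear assignment problem.
Optimal: Ridgeline→Machine M1 (1685 ops/s), Kestrel→Machine M2 (2342 ops/s), Summit→Machine M3 (1527 ops/s), Juno→Machine M4 (2206 ops/s), Harbor→Machine M5 (1386 ops/s) — total 1685+2342+1527+2206+1386 = 9146 ops/s.
Column-greedy (each instance in turn goes to its best remaining tenant) gives 8547 ops/s, worse by 599.
Swapping Kestrel↔Juno (Kestrel→Machine M4 1234 ops/s, Juno→Machine M2 1701 ops/s) loses 1613.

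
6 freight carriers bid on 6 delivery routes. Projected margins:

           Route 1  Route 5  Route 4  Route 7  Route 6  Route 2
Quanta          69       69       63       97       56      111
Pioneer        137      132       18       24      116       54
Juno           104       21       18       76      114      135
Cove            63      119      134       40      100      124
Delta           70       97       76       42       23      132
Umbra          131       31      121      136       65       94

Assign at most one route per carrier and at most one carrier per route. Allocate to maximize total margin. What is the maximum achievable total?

Optimal: Quanta→Route 7 ($97k), Pioneer→Route 5 ($132k), Juno→Route 6 ($114k), Cove→Route 4 ($134k), Delta→Route 2 ($132k), Umbra→Route 1 ($131k) — total 97+132+114+134+132+131 = $740k.
Column-greedy (each route in turn goes to its best remaining carrier) gives $720k, worse by 20.
Next-best assignment: Quanta→Route 2, Pioneer→Route 1, Juno→Route 6, Cove→Route 4, Delta→Route 5, Umbra→Route 7 = $729k.
Swapping Umbra↔Pioneer (Umbra→Route 5 $31k, Pioneer→Route 1 $137k) loses 95.

Maximum total: $740k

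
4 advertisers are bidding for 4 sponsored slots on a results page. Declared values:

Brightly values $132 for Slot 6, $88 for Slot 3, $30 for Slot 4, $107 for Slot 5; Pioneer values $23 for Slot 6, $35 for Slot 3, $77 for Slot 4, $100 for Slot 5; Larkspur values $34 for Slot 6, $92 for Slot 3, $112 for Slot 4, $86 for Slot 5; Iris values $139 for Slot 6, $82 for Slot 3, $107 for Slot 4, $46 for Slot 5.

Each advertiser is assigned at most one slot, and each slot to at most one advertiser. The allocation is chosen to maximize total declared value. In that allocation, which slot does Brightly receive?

Optimal: Brightly→Slot 3 ($88), Pioneer→Slot 5 ($100), Larkspur→Slot 4 ($112), Iris→Slot 6 ($139) — total 88+100+112+139 = $439.
Max-entry greedy (repeatedly take the single best remaining cell) gives $393, worse by 46.
Every other assignment is strictly worse.
Brightly's own top slot is Slot 6 ($132), but forcing Brightly→Slot 6 and reassigning the rest optimally gives only $431 — worse by 8.

Brightly receives Slot 3.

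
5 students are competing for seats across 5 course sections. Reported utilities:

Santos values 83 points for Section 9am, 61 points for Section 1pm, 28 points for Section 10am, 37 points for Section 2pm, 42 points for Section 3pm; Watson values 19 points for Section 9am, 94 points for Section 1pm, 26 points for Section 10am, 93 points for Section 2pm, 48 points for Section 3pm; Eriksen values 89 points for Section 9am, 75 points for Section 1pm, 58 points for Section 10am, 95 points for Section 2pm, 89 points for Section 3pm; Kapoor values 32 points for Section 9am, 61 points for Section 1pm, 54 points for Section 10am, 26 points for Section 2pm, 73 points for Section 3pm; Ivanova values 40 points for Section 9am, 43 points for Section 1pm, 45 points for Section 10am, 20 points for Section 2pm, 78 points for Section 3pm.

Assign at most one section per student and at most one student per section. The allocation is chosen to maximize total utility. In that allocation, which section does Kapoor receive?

Treat this as an assignment problem: match each student to one section.
Optimal: Santos→Section 9am (83 points), Watson→Section 1pm (94 points), Eriksen→Section 2pm (95 points), Kapoor→Section 10am (54 points), Ivanova→Section 3pm (78 points) — total 83+94+95+54+78 = 404 points.
Row-greedy (each student in turn takes its best remaining section) gives 390 points, worse by 14.
Next-best assignment: Santos→Section 9am, Watson→Section 1pm, Eriksen→Section 2pm, Kapoor→Section 3pm, Ivanova→Section 10am = 390 points.
Swapping Watson↔Santos (Watson→Section 9am 19 points, Santos→Section 1pm 61 points) loses 97.
Kapoor's own top section is Section 3pm (73 points), but forcing Kapoor→Section 3pm and reassigning the rest optimally gives only 390 points — worse by 14.

Kapoor receives Section 10am.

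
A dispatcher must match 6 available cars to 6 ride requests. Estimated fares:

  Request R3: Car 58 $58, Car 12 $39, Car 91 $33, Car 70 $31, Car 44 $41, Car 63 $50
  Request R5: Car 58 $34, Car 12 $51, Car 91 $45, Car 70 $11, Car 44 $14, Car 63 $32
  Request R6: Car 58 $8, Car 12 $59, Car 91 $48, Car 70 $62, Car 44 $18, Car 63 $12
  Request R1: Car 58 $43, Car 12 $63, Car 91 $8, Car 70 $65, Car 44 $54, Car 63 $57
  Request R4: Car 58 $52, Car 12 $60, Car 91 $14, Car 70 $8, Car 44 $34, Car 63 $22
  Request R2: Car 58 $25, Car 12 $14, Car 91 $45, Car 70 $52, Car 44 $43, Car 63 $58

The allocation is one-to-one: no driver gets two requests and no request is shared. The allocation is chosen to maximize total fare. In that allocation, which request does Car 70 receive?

Optimal: Car 58→Request R3 ($58), Car 12→Request R4 ($60), Car 91→Request R5 ($45), Car 70→Request R6 ($62), Car 44→Request R1 ($54), Car 63→Request R2 ($58) — total 58+60+45+62+54+58 = $337.
Max-entry greedy (repeatedly take the single best remaining cell) gives $303, worse by 34.
Swapping Car 70↔Car 63 (Car 70→Request R2 $52, Car 63→Request R6 $12) loses 56.
Car 70's own top request is Request R1 ($65), but forcing Car 70→Request R1 and reassigning the rest optimally gives only $320 — worse by 17.

Car 70 receives Request R6.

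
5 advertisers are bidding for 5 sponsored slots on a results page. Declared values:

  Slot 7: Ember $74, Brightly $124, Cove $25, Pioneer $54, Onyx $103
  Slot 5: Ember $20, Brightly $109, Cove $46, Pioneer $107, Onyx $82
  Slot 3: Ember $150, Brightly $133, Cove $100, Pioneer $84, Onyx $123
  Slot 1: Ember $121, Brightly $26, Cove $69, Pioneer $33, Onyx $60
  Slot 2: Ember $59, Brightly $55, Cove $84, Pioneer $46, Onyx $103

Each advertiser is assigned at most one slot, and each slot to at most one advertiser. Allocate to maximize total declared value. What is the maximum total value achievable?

This is the linear assignment problem.
Optimal: Ember→Slot 1 ($121), Brightly→Slot 7 ($124), Cove→Slot 2 ($84), Pioneer→Slot 5 ($107), Onyx→Slot 3 ($123) — total 121+124+84+107+123 = $559.
Column-greedy (each slot in turn goes to its best remaining advertiser) gives $553, worse by 6.

Max total: $559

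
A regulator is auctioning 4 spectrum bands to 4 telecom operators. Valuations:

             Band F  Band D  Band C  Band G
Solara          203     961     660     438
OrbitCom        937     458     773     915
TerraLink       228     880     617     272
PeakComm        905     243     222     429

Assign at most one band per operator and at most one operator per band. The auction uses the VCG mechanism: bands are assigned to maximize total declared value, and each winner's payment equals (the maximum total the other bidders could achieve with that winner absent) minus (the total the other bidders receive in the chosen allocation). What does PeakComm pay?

Efficient allocation: Solara→Band D ($961M), OrbitCom→Band G ($915M), TerraLink→Band C ($617M), PeakComm→Band F ($905M); total welfare W = $3398M.
PeakComm receives Band F at value $905M, so the others get W − 905 = $2493M.
Without PeakComm: best allocation of the remaining 3 bidders over all 4 bands is Solara→Band D ($961M), OrbitCom→Band F ($937M), TerraLink→Band C ($617M), total $2515M.
VCG payment = (others' best without PeakComm) − (others' welfare with PeakComm) = 2515 − 2493 = $22M.

PeakComm pays $22M.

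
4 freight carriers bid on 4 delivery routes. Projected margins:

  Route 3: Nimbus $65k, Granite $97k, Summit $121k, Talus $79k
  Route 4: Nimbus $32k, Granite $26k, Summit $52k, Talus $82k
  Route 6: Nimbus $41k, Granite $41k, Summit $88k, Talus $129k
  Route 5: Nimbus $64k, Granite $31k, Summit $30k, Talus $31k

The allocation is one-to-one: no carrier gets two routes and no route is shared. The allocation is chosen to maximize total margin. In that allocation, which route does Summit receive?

Summit receives Route 4.

Optimal: Nimbus→Route 5 ($64k), Granite→Route 3 ($97k), Summit→Route 4 ($52k), Talus→Route 6 ($129k) — total 64+97+52+129 = $342k.
Row-greedy (each carrier in turn takes its best remaining route) gives $189k, worse by 153.
Swapping Nimbus↔Summit (Nimbus→Route 4 $32k, Summit→Route 5 $30k) loses 54.
Every other assignment is strictly worse.
Summit's own top route is Route 3 ($121k), but forcing Summit→Route 3 and reassigning the rest optimally gives only $340k — worse by 2.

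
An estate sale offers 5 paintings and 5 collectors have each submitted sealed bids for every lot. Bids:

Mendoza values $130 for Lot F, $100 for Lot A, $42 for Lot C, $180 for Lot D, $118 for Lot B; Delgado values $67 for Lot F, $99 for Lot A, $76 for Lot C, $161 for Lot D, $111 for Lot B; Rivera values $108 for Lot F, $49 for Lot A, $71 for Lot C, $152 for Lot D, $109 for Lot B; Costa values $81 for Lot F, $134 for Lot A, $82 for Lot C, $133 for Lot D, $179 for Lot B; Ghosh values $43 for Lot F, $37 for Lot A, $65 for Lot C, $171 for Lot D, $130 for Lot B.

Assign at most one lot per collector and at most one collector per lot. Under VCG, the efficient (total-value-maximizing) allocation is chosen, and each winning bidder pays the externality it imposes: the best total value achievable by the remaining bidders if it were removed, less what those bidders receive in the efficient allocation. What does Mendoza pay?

Efficient allocation: Mendoza→Lot F ($130), Delgado→Lot A ($99), Rivera→Lot C ($71), Costa→Lot B ($179), Ghosh→Lot D ($171); total welfare W = $650.
Mendoza receives Lot F at value $130, so the others get W − 130 = $520.
Without Mendoza: best allocation of the remaining 4 bidders over all 5 lots is Delgado→Lot A ($99), Rivera→Lot F ($108), Costa→Lot B ($179), Ghosh→Lot D ($171), total $557.
VCG payment = (others' best without Mendoza) − (others' welfare with Mendoza) = 557 − 520 = $37.

Mendoza pays $37.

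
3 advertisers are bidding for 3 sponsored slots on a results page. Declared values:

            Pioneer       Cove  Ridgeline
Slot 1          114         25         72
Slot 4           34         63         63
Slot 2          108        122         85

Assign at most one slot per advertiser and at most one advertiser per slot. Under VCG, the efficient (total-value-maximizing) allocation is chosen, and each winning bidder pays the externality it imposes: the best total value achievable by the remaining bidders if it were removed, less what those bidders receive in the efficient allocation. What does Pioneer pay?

Efficient allocation: Pioneer→Slot 1 ($114), Cove→Slot 2 ($122), Ridgeline→Slot 4 ($63); total welfare W = $299.
Pioneer receives Slot 1 at value $114, so the others get W − 114 = $185.
Without Pioneer: best allocation of the remaining 2 bidders over all 3 slots is Cove→Slot 2 ($122), Ridgeline→Slot 1 ($72), total $194.
VCG payment = (others' best without Pioneer) − (others' welfare with Pioneer) = 194 − 185 = $9.

Pioneer pays $9.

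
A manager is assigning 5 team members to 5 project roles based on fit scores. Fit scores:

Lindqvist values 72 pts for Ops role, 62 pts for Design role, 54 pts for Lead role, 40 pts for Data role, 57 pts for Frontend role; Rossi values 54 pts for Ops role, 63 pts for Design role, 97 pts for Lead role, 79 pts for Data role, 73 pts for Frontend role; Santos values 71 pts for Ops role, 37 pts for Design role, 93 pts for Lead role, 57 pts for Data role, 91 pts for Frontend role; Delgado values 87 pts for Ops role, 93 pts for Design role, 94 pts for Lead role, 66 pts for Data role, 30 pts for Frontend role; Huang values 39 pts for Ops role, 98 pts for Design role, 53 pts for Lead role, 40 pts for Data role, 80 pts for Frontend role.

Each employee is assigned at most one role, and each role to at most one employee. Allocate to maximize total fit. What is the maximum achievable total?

Optimal: Lindqvist→Ops role (72 pts), Rossi→Data role (79 pts), Santos→Frontend role (91 pts), Delgado→Lead role (94 pts), Huang→Design role (98 pts) — total 72+79+91+94+98 = 434 pts.
Row-greedy (each employee in turn takes its best remaining role) gives 393 pts, worse by 41.
Swapping Delgado↔Lindqvist (Delgado→Ops role 87 pts, Lindqvist→Lead role 54 pts) loses 25.

Maximum total: 434 pts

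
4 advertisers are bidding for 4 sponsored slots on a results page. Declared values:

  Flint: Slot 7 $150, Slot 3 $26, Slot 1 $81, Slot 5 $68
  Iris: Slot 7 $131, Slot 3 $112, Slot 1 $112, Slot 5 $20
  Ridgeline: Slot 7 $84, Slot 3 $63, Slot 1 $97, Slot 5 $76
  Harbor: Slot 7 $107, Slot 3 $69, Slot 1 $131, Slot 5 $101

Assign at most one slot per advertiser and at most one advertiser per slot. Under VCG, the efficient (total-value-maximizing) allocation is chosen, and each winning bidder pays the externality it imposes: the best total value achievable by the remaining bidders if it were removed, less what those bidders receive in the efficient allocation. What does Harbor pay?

Harbor pays $21.

Efficient allocation: Flint→Slot 7 ($150), Iris→Slot 3 ($112), Ridgeline→Slot 5 ($76), Harbor→Slot 1 ($131); total welfare W = $469.
Harbor receives Slot 1 at value $131, so the others get W − 131 = $338.
Without Harbor: best allocation of the remaining 3 bidders over all 4 slots is Flint→Slot 7 ($150), Iris→Slot 3 ($112), Ridgeline→Slot 1 ($97), total $359.
VCG payment = (others' best without Harbor) − (others' welfare with Harbor) = 359 − 338 = $21.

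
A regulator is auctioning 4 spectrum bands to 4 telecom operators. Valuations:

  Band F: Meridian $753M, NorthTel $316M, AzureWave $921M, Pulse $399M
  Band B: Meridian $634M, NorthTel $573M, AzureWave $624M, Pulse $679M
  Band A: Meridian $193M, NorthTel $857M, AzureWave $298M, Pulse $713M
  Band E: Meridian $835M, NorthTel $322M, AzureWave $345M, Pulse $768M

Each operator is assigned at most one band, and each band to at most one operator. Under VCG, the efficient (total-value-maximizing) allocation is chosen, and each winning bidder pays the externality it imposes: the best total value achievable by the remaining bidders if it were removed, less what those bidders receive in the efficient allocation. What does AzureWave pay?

AzureWave pays $7M.

Efficient allocation: Meridian→Band E ($835M), NorthTel→Band A ($857M), AzureWave→Band F ($921M), Pulse→Band B ($679M); total welfare W = $3292M.
AzureWave receives Band F at value $921M, so the others get W − 921 = $2371M.
Without AzureWave: best allocation of the remaining 3 bidders over all 4 bands is Meridian→Band F ($753M), NorthTel→Band A ($857M), Pulse→Band E ($768M), total $2378M.
VCG payment = (others' best without AzureWave) − (others' welfare with AzureWave) = 2378 − 2371 = $7M.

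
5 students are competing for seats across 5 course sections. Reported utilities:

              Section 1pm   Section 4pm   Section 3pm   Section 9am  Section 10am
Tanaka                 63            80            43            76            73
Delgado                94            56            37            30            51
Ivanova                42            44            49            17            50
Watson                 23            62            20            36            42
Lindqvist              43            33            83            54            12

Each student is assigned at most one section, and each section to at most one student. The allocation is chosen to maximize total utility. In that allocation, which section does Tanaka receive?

Optimal: Tanaka→Section 9am (76 points), Delgado→Section 1pm (94 points), Ivanova→Section 10am (50 points), Watson→Section 4pm (62 points), Lindqvist→Section 3pm (83 points) — total 76+94+50+62+83 = 365 points.
Max-entry greedy (repeatedly take the single best remaining cell) gives 343 points, worse by 22.
No other one-to-one assignment exceeds 365 points.
Tanaka's own top section is Section 4pm (80 points), but forcing Tanaka→Section 4pm and reassigning the rest optimally gives only 343 points — worse by 22.

Tanaka receives Section 9am.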